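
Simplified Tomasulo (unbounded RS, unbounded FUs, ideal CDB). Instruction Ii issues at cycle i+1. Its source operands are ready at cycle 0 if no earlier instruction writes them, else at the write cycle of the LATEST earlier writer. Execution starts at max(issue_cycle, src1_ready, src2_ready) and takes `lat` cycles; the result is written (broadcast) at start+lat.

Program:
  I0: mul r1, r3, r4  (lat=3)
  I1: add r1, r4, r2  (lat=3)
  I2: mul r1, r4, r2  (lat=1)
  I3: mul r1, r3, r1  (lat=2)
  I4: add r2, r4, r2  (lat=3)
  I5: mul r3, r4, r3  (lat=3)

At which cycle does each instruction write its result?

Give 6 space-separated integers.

I0 mul r1: issue@1 deps=(None,None) exec_start@1 write@4
I1 add r1: issue@2 deps=(None,None) exec_start@2 write@5
I2 mul r1: issue@3 deps=(None,None) exec_start@3 write@4
I3 mul r1: issue@4 deps=(None,2) exec_start@4 write@6
I4 add r2: issue@5 deps=(None,None) exec_start@5 write@8
I5 mul r3: issue@6 deps=(None,None) exec_start@6 write@9

Answer: 4 5 4 6 8 9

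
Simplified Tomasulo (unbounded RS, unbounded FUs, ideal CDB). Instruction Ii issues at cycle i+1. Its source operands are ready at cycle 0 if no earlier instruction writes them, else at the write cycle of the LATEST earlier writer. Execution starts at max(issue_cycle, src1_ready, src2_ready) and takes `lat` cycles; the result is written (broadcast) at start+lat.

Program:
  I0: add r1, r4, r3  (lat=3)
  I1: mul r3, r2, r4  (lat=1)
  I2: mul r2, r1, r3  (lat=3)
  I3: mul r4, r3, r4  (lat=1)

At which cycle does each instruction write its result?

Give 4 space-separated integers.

I0 add r1: issue@1 deps=(None,None) exec_start@1 write@4
I1 mul r3: issue@2 deps=(None,None) exec_start@2 write@3
I2 mul r2: issue@3 deps=(0,1) exec_start@4 write@7
I3 mul r4: issue@4 deps=(1,None) exec_start@4 write@5

Answer: 4 3 7 5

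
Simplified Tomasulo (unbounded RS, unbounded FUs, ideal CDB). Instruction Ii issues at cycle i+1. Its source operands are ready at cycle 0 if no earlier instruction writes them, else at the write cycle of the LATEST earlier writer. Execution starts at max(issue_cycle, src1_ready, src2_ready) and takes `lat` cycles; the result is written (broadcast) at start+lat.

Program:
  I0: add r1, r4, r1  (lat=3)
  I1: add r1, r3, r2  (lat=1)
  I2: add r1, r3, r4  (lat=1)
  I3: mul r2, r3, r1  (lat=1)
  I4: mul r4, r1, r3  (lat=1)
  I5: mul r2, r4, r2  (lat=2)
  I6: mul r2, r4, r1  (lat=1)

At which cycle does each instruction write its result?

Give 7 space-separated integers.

I0 add r1: issue@1 deps=(None,None) exec_start@1 write@4
I1 add r1: issue@2 deps=(None,None) exec_start@2 write@3
I2 add r1: issue@3 deps=(None,None) exec_start@3 write@4
I3 mul r2: issue@4 deps=(None,2) exec_start@4 write@5
I4 mul r4: issue@5 deps=(2,None) exec_start@5 write@6
I5 mul r2: issue@6 deps=(4,3) exec_start@6 write@8
I6 mul r2: issue@7 deps=(4,2) exec_start@7 write@8

Answer: 4 3 4 5 6 8 8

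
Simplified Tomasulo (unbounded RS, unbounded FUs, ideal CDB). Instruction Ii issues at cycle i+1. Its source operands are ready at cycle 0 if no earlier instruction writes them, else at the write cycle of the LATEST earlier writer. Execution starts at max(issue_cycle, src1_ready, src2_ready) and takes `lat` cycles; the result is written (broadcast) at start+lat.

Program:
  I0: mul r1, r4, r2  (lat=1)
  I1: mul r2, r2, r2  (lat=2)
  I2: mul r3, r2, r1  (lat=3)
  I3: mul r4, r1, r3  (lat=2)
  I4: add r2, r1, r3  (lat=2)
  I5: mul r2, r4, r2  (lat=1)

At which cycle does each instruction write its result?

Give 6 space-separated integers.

Answer: 2 4 7 9 9 10

Derivation:
I0 mul r1: issue@1 deps=(None,None) exec_start@1 write@2
I1 mul r2: issue@2 deps=(None,None) exec_start@2 write@4
I2 mul r3: issue@3 deps=(1,0) exec_start@4 write@7
I3 mul r4: issue@4 deps=(0,2) exec_start@7 write@9
I4 add r2: issue@5 deps=(0,2) exec_start@7 write@9
I5 mul r2: issue@6 deps=(3,4) exec_start@9 write@10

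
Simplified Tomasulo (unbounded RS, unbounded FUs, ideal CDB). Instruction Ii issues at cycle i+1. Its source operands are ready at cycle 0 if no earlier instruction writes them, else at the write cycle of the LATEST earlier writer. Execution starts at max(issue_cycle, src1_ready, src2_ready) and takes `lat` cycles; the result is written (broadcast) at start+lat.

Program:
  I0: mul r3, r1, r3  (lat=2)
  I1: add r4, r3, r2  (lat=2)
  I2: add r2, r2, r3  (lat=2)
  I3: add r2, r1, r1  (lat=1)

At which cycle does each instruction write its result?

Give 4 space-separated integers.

Answer: 3 5 5 5

Derivation:
I0 mul r3: issue@1 deps=(None,None) exec_start@1 write@3
I1 add r4: issue@2 deps=(0,None) exec_start@3 write@5
I2 add r2: issue@3 deps=(None,0) exec_start@3 write@5
I3 add r2: issue@4 deps=(None,None) exec_start@4 write@5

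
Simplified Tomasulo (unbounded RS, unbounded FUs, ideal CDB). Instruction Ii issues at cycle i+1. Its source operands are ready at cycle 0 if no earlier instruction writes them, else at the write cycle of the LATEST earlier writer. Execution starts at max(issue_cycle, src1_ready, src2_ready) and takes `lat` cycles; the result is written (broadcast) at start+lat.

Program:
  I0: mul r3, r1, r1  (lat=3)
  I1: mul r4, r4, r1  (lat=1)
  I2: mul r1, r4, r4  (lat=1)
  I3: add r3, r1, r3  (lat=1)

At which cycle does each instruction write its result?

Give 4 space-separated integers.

I0 mul r3: issue@1 deps=(None,None) exec_start@1 write@4
I1 mul r4: issue@2 deps=(None,None) exec_start@2 write@3
I2 mul r1: issue@3 deps=(1,1) exec_start@3 write@4
I3 add r3: issue@4 deps=(2,0) exec_start@4 write@5

Answer: 4 3 4 5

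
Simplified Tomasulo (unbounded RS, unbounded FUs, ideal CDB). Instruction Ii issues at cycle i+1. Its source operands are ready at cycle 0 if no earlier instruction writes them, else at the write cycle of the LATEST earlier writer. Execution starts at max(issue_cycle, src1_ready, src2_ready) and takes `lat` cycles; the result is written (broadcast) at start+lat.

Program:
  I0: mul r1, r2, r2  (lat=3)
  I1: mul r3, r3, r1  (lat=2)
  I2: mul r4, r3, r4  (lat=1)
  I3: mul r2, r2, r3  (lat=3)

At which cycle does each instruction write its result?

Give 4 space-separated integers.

I0 mul r1: issue@1 deps=(None,None) exec_start@1 write@4
I1 mul r3: issue@2 deps=(None,0) exec_start@4 write@6
I2 mul r4: issue@3 deps=(1,None) exec_start@6 write@7
I3 mul r2: issue@4 deps=(None,1) exec_start@6 write@9

Answer: 4 6 7 9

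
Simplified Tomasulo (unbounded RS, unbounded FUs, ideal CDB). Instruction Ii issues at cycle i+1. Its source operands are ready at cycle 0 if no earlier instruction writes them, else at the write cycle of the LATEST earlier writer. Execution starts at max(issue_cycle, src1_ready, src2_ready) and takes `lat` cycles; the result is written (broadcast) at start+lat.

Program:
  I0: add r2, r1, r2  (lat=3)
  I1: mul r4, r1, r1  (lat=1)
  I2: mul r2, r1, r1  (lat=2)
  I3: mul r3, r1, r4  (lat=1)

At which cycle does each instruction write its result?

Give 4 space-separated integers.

Answer: 4 3 5 5

Derivation:
I0 add r2: issue@1 deps=(None,None) exec_start@1 write@4
I1 mul r4: issue@2 deps=(None,None) exec_start@2 write@3
I2 mul r2: issue@3 deps=(None,None) exec_start@3 write@5
I3 mul r3: issue@4 deps=(None,1) exec_start@4 write@5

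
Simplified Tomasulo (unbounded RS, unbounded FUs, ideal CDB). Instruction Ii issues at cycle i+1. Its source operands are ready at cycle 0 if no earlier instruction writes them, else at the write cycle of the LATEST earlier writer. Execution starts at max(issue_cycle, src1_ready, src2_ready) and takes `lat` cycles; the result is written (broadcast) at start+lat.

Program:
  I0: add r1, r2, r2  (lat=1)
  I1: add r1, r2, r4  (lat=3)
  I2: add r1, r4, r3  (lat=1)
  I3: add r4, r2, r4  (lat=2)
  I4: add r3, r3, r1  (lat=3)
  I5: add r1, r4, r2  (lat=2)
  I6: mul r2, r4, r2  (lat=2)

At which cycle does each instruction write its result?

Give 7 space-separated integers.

I0 add r1: issue@1 deps=(None,None) exec_start@1 write@2
I1 add r1: issue@2 deps=(None,None) exec_start@2 write@5
I2 add r1: issue@3 deps=(None,None) exec_start@3 write@4
I3 add r4: issue@4 deps=(None,None) exec_start@4 write@6
I4 add r3: issue@5 deps=(None,2) exec_start@5 write@8
I5 add r1: issue@6 deps=(3,None) exec_start@6 write@8
I6 mul r2: issue@7 deps=(3,None) exec_start@7 write@9

Answer: 2 5 4 6 8 8 9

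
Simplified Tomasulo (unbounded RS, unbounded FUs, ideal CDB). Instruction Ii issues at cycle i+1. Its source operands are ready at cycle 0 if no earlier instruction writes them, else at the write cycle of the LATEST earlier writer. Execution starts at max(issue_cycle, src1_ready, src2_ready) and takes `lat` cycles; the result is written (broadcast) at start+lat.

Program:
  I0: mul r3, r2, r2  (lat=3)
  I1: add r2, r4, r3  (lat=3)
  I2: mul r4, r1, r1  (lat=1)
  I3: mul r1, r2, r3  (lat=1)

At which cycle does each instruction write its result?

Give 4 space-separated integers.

Answer: 4 7 4 8

Derivation:
I0 mul r3: issue@1 deps=(None,None) exec_start@1 write@4
I1 add r2: issue@2 deps=(None,0) exec_start@4 write@7
I2 mul r4: issue@3 deps=(None,None) exec_start@3 write@4
I3 mul r1: issue@4 deps=(1,0) exec_start@7 write@8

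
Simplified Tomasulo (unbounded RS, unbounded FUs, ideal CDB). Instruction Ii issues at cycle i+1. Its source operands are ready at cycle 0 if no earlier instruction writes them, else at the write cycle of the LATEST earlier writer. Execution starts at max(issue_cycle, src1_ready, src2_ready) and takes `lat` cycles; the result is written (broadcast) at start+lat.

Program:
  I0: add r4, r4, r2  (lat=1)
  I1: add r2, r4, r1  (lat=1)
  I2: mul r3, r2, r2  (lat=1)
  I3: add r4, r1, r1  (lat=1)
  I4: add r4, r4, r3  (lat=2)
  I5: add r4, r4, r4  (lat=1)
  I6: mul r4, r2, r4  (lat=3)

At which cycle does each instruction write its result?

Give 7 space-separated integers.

I0 add r4: issue@1 deps=(None,None) exec_start@1 write@2
I1 add r2: issue@2 deps=(0,None) exec_start@2 write@3
I2 mul r3: issue@3 deps=(1,1) exec_start@3 write@4
I3 add r4: issue@4 deps=(None,None) exec_start@4 write@5
I4 add r4: issue@5 deps=(3,2) exec_start@5 write@7
I5 add r4: issue@6 deps=(4,4) exec_start@7 write@8
I6 mul r4: issue@7 deps=(1,5) exec_start@8 write@11

Answer: 2 3 4 5 7 8 11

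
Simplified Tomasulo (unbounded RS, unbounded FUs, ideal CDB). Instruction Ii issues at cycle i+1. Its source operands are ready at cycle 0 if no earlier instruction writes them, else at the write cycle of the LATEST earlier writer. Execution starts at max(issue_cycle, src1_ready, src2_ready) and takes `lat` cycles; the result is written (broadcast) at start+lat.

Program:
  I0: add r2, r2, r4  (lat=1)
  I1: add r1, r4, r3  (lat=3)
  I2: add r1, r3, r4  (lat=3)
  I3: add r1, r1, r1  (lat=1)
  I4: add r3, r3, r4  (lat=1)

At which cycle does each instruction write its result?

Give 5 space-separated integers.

Answer: 2 5 6 7 6

Derivation:
I0 add r2: issue@1 deps=(None,None) exec_start@1 write@2
I1 add r1: issue@2 deps=(None,None) exec_start@2 write@5
I2 add r1: issue@3 deps=(None,None) exec_start@3 write@6
I3 add r1: issue@4 deps=(2,2) exec_start@6 write@7
I4 add r3: issue@5 deps=(None,None) exec_start@5 write@6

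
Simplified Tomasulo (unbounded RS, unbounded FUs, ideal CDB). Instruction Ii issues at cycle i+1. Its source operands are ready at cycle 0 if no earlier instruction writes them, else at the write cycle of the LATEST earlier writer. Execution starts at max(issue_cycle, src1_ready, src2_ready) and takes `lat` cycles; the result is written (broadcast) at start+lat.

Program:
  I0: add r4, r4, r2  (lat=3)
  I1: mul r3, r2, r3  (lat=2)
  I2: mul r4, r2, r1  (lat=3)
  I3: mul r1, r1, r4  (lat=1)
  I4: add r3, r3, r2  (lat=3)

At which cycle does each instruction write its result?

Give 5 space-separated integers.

I0 add r4: issue@1 deps=(None,None) exec_start@1 write@4
I1 mul r3: issue@2 deps=(None,None) exec_start@2 write@4
I2 mul r4: issue@3 deps=(None,None) exec_start@3 write@6
I3 mul r1: issue@4 deps=(None,2) exec_start@6 write@7
I4 add r3: issue@5 deps=(1,None) exec_start@5 write@8

Answer: 4 4 6 7 8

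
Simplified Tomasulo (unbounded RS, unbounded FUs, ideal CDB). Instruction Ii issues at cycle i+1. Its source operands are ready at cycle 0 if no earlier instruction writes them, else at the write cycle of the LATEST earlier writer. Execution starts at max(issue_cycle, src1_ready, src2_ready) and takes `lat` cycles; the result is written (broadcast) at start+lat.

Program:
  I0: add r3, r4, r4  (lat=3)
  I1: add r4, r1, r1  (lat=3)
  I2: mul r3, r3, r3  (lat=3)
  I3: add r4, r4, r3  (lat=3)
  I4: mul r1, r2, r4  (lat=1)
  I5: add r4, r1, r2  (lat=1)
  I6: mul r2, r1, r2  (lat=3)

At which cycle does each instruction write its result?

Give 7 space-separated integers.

I0 add r3: issue@1 deps=(None,None) exec_start@1 write@4
I1 add r4: issue@2 deps=(None,None) exec_start@2 write@5
I2 mul r3: issue@3 deps=(0,0) exec_start@4 write@7
I3 add r4: issue@4 deps=(1,2) exec_start@7 write@10
I4 mul r1: issue@5 deps=(None,3) exec_start@10 write@11
I5 add r4: issue@6 deps=(4,None) exec_start@11 write@12
I6 mul r2: issue@7 deps=(4,None) exec_start@11 write@14

Answer: 4 5 7 10 11 12 14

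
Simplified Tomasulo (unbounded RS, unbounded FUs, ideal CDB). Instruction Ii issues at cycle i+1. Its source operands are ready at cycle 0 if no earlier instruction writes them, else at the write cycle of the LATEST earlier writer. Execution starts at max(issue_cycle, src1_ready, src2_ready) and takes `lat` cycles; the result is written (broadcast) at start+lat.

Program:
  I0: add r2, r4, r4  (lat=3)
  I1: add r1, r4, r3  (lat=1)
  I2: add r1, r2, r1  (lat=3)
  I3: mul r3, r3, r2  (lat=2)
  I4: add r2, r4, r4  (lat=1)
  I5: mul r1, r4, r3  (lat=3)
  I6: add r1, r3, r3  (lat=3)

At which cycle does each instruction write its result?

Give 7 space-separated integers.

I0 add r2: issue@1 deps=(None,None) exec_start@1 write@4
I1 add r1: issue@2 deps=(None,None) exec_start@2 write@3
I2 add r1: issue@3 deps=(0,1) exec_start@4 write@7
I3 mul r3: issue@4 deps=(None,0) exec_start@4 write@6
I4 add r2: issue@5 deps=(None,None) exec_start@5 write@6
I5 mul r1: issue@6 deps=(None,3) exec_start@6 write@9
I6 add r1: issue@7 deps=(3,3) exec_start@7 write@10

Answer: 4 3 7 6 6 9 10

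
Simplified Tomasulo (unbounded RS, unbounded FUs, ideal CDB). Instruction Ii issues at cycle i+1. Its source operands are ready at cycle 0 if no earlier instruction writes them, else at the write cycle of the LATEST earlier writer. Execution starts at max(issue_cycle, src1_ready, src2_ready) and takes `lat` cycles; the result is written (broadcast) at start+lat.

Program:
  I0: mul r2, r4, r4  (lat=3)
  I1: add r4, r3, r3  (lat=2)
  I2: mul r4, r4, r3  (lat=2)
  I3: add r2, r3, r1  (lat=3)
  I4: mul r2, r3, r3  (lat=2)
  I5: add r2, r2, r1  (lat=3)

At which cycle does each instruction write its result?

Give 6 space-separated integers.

Answer: 4 4 6 7 7 10

Derivation:
I0 mul r2: issue@1 deps=(None,None) exec_start@1 write@4
I1 add r4: issue@2 deps=(None,None) exec_start@2 write@4
I2 mul r4: issue@3 deps=(1,None) exec_start@4 write@6
I3 add r2: issue@4 deps=(None,None) exec_start@4 write@7
I4 mul r2: issue@5 deps=(None,None) exec_start@5 write@7
I5 add r2: issue@6 deps=(4,None) exec_start@7 write@10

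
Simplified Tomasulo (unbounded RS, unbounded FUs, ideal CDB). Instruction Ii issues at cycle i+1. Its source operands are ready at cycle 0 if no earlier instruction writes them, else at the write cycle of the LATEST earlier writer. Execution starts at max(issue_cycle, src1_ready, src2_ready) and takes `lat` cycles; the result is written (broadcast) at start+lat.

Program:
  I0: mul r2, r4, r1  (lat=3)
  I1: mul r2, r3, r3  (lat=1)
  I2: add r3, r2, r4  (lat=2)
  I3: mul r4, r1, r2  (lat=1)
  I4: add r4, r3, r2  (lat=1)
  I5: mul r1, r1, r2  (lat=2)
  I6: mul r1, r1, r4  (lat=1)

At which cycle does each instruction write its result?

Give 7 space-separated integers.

I0 mul r2: issue@1 deps=(None,None) exec_start@1 write@4
I1 mul r2: issue@2 deps=(None,None) exec_start@2 write@3
I2 add r3: issue@3 deps=(1,None) exec_start@3 write@5
I3 mul r4: issue@4 deps=(None,1) exec_start@4 write@5
I4 add r4: issue@5 deps=(2,1) exec_start@5 write@6
I5 mul r1: issue@6 deps=(None,1) exec_start@6 write@8
I6 mul r1: issue@7 deps=(5,4) exec_start@8 write@9

Answer: 4 3 5 5 6 8 9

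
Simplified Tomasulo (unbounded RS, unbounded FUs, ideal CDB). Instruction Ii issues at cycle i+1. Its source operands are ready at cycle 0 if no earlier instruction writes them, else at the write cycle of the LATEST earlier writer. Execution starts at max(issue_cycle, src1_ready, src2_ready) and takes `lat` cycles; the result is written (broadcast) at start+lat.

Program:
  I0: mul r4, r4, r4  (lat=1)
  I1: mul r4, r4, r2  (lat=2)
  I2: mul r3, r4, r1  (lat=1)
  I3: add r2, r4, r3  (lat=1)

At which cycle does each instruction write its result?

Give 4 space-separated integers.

I0 mul r4: issue@1 deps=(None,None) exec_start@1 write@2
I1 mul r4: issue@2 deps=(0,None) exec_start@2 write@4
I2 mul r3: issue@3 deps=(1,None) exec_start@4 write@5
I3 add r2: issue@4 deps=(1,2) exec_start@5 write@6

Answer: 2 4 5 6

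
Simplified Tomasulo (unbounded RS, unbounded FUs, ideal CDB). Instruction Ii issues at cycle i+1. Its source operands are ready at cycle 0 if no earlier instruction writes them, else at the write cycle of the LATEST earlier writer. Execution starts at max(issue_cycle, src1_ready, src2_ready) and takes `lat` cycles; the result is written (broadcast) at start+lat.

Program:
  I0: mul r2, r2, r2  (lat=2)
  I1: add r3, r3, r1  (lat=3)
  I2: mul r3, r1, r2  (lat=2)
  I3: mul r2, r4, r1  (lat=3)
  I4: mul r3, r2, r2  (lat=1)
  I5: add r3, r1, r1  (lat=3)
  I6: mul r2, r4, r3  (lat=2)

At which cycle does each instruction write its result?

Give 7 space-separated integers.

I0 mul r2: issue@1 deps=(None,None) exec_start@1 write@3
I1 add r3: issue@2 deps=(None,None) exec_start@2 write@5
I2 mul r3: issue@3 deps=(None,0) exec_start@3 write@5
I3 mul r2: issue@4 deps=(None,None) exec_start@4 write@7
I4 mul r3: issue@5 deps=(3,3) exec_start@7 write@8
I5 add r3: issue@6 deps=(None,None) exec_start@6 write@9
I6 mul r2: issue@7 deps=(None,5) exec_start@9 write@11

Answer: 3 5 5 7 8 9 11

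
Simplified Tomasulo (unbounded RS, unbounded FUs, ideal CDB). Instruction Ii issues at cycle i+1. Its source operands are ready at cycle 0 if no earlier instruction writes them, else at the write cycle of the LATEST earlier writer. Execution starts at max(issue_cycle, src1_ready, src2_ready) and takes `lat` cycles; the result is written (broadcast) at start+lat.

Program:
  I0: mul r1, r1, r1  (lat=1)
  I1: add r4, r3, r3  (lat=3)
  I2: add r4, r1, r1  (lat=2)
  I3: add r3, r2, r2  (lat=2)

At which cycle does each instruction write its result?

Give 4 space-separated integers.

Answer: 2 5 5 6

Derivation:
I0 mul r1: issue@1 deps=(None,None) exec_start@1 write@2
I1 add r4: issue@2 deps=(None,None) exec_start@2 write@5
I2 add r4: issue@3 deps=(0,0) exec_start@3 write@5
I3 add r3: issue@4 deps=(None,None) exec_start@4 write@6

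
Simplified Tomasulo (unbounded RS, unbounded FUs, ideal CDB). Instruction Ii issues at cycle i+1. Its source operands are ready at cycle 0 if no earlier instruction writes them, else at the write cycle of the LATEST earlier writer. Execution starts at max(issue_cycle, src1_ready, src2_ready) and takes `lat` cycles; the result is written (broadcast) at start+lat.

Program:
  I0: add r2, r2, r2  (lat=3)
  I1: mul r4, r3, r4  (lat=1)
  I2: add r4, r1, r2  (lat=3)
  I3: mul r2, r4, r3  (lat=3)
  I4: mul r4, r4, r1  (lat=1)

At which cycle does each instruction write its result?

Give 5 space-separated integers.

Answer: 4 3 7 10 8

Derivation:
I0 add r2: issue@1 deps=(None,None) exec_start@1 write@4
I1 mul r4: issue@2 deps=(None,None) exec_start@2 write@3
I2 add r4: issue@3 deps=(None,0) exec_start@4 write@7
I3 mul r2: issue@4 deps=(2,None) exec_start@7 write@10
I4 mul r4: issue@5 deps=(2,None) exec_start@7 write@8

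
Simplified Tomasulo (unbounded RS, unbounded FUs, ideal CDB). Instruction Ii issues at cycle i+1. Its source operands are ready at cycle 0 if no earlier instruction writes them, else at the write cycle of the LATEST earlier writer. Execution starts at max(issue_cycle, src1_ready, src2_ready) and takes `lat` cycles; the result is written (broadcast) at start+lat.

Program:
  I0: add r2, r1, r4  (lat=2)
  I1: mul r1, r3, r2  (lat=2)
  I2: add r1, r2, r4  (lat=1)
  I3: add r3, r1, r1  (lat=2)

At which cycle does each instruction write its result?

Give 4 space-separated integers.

Answer: 3 5 4 6

Derivation:
I0 add r2: issue@1 deps=(None,None) exec_start@1 write@3
I1 mul r1: issue@2 deps=(None,0) exec_start@3 write@5
I2 add r1: issue@3 deps=(0,None) exec_start@3 write@4
I3 add r3: issue@4 deps=(2,2) exec_start@4 write@6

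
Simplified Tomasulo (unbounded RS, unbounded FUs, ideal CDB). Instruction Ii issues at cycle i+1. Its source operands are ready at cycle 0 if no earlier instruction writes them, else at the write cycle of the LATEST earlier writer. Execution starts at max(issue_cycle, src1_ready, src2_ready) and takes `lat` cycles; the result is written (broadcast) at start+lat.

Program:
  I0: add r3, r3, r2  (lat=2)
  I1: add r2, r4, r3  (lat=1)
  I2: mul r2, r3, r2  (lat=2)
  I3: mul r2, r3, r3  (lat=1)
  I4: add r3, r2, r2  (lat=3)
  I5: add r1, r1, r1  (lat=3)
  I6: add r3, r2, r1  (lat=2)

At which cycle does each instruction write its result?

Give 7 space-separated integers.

Answer: 3 4 6 5 8 9 11

Derivation:
I0 add r3: issue@1 deps=(None,None) exec_start@1 write@3
I1 add r2: issue@2 deps=(None,0) exec_start@3 write@4
I2 mul r2: issue@3 deps=(0,1) exec_start@4 write@6
I3 mul r2: issue@4 deps=(0,0) exec_start@4 write@5
I4 add r3: issue@5 deps=(3,3) exec_start@5 write@8
I5 add r1: issue@6 deps=(None,None) exec_start@6 write@9
I6 add r3: issue@7 deps=(3,5) exec_start@9 write@11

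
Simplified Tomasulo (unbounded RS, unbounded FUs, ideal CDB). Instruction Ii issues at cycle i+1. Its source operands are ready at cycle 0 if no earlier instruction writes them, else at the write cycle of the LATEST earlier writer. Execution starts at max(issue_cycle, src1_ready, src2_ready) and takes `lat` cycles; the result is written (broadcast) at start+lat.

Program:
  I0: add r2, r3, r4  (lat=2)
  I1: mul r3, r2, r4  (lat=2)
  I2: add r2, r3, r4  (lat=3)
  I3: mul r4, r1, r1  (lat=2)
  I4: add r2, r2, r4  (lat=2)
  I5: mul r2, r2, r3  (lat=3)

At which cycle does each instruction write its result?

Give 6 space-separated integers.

Answer: 3 5 8 6 10 13

Derivation:
I0 add r2: issue@1 deps=(None,None) exec_start@1 write@3
I1 mul r3: issue@2 deps=(0,None) exec_start@3 write@5
I2 add r2: issue@3 deps=(1,None) exec_start@5 write@8
I3 mul r4: issue@4 deps=(None,None) exec_start@4 write@6
I4 add r2: issue@5 deps=(2,3) exec_start@8 write@10
I5 mul r2: issue@6 deps=(4,1) exec_start@10 write@13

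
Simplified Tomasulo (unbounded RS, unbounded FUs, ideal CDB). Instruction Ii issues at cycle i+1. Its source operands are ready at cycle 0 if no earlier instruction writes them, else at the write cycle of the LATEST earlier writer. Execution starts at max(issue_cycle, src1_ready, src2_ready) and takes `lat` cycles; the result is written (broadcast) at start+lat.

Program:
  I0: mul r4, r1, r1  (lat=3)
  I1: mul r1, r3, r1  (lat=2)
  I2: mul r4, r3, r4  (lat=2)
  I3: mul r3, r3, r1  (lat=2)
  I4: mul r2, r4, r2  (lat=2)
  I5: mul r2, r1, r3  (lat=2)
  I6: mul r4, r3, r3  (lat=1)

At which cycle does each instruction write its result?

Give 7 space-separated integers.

Answer: 4 4 6 6 8 8 8

Derivation:
I0 mul r4: issue@1 deps=(None,None) exec_start@1 write@4
I1 mul r1: issue@2 deps=(None,None) exec_start@2 write@4
I2 mul r4: issue@3 deps=(None,0) exec_start@4 write@6
I3 mul r3: issue@4 deps=(None,1) exec_start@4 write@6
I4 mul r2: issue@5 deps=(2,None) exec_start@6 write@8
I5 mul r2: issue@6 deps=(1,3) exec_start@6 write@8
I6 mul r4: issue@7 deps=(3,3) exec_start@7 write@8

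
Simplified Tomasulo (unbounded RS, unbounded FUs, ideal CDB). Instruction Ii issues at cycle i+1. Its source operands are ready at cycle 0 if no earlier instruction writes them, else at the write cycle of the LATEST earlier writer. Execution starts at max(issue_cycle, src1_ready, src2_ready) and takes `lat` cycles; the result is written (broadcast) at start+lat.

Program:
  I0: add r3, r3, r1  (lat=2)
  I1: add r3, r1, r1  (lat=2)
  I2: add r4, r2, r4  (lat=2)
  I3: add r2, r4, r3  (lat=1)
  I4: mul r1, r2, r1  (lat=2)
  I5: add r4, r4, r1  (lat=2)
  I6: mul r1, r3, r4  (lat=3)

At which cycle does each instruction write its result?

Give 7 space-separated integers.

I0 add r3: issue@1 deps=(None,None) exec_start@1 write@3
I1 add r3: issue@2 deps=(None,None) exec_start@2 write@4
I2 add r4: issue@3 deps=(None,None) exec_start@3 write@5
I3 add r2: issue@4 deps=(2,1) exec_start@5 write@6
I4 mul r1: issue@5 deps=(3,None) exec_start@6 write@8
I5 add r4: issue@6 deps=(2,4) exec_start@8 write@10
I6 mul r1: issue@7 deps=(1,5) exec_start@10 write@13

Answer: 3 4 5 6 8 10 13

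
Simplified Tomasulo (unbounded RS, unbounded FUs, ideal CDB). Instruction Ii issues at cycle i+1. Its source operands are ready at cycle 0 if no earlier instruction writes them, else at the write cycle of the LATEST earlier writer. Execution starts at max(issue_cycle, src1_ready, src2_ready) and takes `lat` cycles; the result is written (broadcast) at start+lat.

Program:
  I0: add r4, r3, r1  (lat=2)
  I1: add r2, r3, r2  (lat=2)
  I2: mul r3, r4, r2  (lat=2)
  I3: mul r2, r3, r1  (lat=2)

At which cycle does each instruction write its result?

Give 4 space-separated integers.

Answer: 3 4 6 8

Derivation:
I0 add r4: issue@1 deps=(None,None) exec_start@1 write@3
I1 add r2: issue@2 deps=(None,None) exec_start@2 write@4
I2 mul r3: issue@3 deps=(0,1) exec_start@4 write@6
I3 mul r2: issue@4 deps=(2,None) exec_start@6 write@8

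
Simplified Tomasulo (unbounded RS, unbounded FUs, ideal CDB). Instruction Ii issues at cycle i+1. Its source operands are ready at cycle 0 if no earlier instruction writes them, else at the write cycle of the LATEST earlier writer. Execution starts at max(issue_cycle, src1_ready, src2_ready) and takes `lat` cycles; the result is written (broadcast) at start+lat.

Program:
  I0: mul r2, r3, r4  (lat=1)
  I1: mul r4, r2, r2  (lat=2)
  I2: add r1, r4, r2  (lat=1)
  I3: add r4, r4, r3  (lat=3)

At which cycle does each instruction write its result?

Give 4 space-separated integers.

Answer: 2 4 5 7

Derivation:
I0 mul r2: issue@1 deps=(None,None) exec_start@1 write@2
I1 mul r4: issue@2 deps=(0,0) exec_start@2 write@4
I2 add r1: issue@3 deps=(1,0) exec_start@4 write@5
I3 add r4: issue@4 deps=(1,None) exec_start@4 write@7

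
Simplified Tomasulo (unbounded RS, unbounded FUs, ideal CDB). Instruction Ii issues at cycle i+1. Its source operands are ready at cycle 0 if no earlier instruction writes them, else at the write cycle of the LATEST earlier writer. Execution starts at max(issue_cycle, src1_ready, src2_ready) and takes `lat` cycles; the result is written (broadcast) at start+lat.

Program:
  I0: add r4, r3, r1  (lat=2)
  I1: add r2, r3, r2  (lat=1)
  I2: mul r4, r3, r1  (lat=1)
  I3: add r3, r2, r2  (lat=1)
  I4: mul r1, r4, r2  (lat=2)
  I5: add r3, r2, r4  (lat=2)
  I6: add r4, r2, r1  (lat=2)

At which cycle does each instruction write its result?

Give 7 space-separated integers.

Answer: 3 3 4 5 7 8 9

Derivation:
I0 add r4: issue@1 deps=(None,None) exec_start@1 write@3
I1 add r2: issue@2 deps=(None,None) exec_start@2 write@3
I2 mul r4: issue@3 deps=(None,None) exec_start@3 write@4
I3 add r3: issue@4 deps=(1,1) exec_start@4 write@5
I4 mul r1: issue@5 deps=(2,1) exec_start@5 write@7
I5 add r3: issue@6 deps=(1,2) exec_start@6 write@8
I6 add r4: issue@7 deps=(1,4) exec_start@7 write@9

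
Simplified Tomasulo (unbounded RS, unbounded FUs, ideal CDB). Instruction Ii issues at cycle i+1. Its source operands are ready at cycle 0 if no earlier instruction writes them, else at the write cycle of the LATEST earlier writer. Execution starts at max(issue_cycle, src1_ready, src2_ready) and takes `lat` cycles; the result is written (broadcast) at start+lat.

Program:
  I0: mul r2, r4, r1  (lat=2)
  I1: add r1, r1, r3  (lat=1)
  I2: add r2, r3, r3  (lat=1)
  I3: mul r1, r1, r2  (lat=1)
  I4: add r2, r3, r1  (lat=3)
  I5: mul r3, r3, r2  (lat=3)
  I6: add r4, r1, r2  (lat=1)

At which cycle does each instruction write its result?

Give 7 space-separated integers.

I0 mul r2: issue@1 deps=(None,None) exec_start@1 write@3
I1 add r1: issue@2 deps=(None,None) exec_start@2 write@3
I2 add r2: issue@3 deps=(None,None) exec_start@3 write@4
I3 mul r1: issue@4 deps=(1,2) exec_start@4 write@5
I4 add r2: issue@5 deps=(None,3) exec_start@5 write@8
I5 mul r3: issue@6 deps=(None,4) exec_start@8 write@11
I6 add r4: issue@7 deps=(3,4) exec_start@8 write@9

Answer: 3 3 4 5 8 11 9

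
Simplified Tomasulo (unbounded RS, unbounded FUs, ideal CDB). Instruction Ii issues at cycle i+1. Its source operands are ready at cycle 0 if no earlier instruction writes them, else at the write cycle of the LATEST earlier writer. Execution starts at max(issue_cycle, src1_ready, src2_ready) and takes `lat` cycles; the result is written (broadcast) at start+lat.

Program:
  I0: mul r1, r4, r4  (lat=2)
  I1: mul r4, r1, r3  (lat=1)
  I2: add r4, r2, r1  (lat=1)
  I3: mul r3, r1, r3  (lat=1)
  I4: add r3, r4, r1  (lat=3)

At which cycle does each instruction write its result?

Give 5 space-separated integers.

I0 mul r1: issue@1 deps=(None,None) exec_start@1 write@3
I1 mul r4: issue@2 deps=(0,None) exec_start@3 write@4
I2 add r4: issue@3 deps=(None,0) exec_start@3 write@4
I3 mul r3: issue@4 deps=(0,None) exec_start@4 write@5
I4 add r3: issue@5 deps=(2,0) exec_start@5 write@8

Answer: 3 4 4 5 8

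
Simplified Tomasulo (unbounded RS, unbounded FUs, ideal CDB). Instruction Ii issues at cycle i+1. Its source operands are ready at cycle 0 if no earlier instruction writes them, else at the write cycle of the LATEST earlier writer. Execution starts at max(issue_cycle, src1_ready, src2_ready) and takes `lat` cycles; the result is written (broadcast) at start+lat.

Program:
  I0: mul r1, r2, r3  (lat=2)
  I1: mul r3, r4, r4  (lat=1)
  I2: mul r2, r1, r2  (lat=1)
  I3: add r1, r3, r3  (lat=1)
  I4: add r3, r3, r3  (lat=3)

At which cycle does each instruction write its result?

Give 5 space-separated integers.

Answer: 3 3 4 5 8

Derivation:
I0 mul r1: issue@1 deps=(None,None) exec_start@1 write@3
I1 mul r3: issue@2 deps=(None,None) exec_start@2 write@3
I2 mul r2: issue@3 deps=(0,None) exec_start@3 write@4
I3 add r1: issue@4 deps=(1,1) exec_start@4 write@5
I4 add r3: issue@5 deps=(1,1) exec_start@5 write@8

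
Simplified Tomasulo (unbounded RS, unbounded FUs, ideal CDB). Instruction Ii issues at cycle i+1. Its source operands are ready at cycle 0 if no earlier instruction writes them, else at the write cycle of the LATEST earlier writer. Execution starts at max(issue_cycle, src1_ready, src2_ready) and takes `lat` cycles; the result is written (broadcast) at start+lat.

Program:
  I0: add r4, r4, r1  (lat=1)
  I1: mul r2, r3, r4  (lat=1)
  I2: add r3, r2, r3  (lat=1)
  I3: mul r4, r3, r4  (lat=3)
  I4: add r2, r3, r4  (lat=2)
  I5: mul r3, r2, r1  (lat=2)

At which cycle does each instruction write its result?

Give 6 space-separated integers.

Answer: 2 3 4 7 9 11

Derivation:
I0 add r4: issue@1 deps=(None,None) exec_start@1 write@2
I1 mul r2: issue@2 deps=(None,0) exec_start@2 write@3
I2 add r3: issue@3 deps=(1,None) exec_start@3 write@4
I3 mul r4: issue@4 deps=(2,0) exec_start@4 write@7
I4 add r2: issue@5 deps=(2,3) exec_start@7 write@9
I5 mul r3: issue@6 deps=(4,None) exec_start@9 write@11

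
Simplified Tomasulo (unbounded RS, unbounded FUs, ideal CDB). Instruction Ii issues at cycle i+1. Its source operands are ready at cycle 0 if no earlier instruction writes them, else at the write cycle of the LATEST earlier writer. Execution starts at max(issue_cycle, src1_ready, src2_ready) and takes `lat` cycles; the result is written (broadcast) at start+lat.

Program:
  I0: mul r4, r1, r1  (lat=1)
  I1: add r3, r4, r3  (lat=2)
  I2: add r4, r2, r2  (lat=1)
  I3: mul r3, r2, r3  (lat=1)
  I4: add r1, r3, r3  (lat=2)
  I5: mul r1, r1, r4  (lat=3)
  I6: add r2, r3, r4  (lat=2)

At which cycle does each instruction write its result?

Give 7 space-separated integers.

Answer: 2 4 4 5 7 10 9

Derivation:
I0 mul r4: issue@1 deps=(None,None) exec_start@1 write@2
I1 add r3: issue@2 deps=(0,None) exec_start@2 write@4
I2 add r4: issue@3 deps=(None,None) exec_start@3 write@4
I3 mul r3: issue@4 deps=(None,1) exec_start@4 write@5
I4 add r1: issue@5 deps=(3,3) exec_start@5 write@7
I5 mul r1: issue@6 deps=(4,2) exec_start@7 write@10
I6 add r2: issue@7 deps=(3,2) exec_start@7 write@9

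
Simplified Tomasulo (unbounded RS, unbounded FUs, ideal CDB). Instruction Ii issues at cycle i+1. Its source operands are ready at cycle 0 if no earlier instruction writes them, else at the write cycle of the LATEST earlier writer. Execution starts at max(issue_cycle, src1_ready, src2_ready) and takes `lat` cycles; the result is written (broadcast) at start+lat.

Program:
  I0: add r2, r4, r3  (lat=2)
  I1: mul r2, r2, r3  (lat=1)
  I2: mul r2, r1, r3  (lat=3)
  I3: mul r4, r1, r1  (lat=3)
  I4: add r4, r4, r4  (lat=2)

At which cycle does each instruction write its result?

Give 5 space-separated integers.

Answer: 3 4 6 7 9

Derivation:
I0 add r2: issue@1 deps=(None,None) exec_start@1 write@3
I1 mul r2: issue@2 deps=(0,None) exec_start@3 write@4
I2 mul r2: issue@3 deps=(None,None) exec_start@3 write@6
I3 mul r4: issue@4 deps=(None,None) exec_start@4 write@7
I4 add r4: issue@5 deps=(3,3) exec_start@7 write@9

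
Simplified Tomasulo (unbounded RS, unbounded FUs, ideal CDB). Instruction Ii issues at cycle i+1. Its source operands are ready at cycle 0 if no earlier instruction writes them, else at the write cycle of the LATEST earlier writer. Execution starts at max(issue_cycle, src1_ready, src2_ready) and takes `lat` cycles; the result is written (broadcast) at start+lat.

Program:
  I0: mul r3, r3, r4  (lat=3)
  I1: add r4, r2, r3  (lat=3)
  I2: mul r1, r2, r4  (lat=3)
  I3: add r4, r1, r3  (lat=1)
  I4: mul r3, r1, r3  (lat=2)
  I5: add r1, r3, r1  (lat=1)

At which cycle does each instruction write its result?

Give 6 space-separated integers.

I0 mul r3: issue@1 deps=(None,None) exec_start@1 write@4
I1 add r4: issue@2 deps=(None,0) exec_start@4 write@7
I2 mul r1: issue@3 deps=(None,1) exec_start@7 write@10
I3 add r4: issue@4 deps=(2,0) exec_start@10 write@11
I4 mul r3: issue@5 deps=(2,0) exec_start@10 write@12
I5 add r1: issue@6 deps=(4,2) exec_start@12 write@13

Answer: 4 7 10 11 12 13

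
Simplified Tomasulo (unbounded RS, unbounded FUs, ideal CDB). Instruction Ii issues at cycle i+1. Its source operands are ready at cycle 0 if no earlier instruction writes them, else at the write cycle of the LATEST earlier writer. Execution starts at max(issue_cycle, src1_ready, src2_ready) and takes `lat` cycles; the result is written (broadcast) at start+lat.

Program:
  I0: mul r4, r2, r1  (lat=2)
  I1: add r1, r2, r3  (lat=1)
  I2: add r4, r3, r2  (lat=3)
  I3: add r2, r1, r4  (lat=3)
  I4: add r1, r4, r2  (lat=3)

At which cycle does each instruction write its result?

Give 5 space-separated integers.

I0 mul r4: issue@1 deps=(None,None) exec_start@1 write@3
I1 add r1: issue@2 deps=(None,None) exec_start@2 write@3
I2 add r4: issue@3 deps=(None,None) exec_start@3 write@6
I3 add r2: issue@4 deps=(1,2) exec_start@6 write@9
I4 add r1: issue@5 deps=(2,3) exec_start@9 write@12

Answer: 3 3 6 9 12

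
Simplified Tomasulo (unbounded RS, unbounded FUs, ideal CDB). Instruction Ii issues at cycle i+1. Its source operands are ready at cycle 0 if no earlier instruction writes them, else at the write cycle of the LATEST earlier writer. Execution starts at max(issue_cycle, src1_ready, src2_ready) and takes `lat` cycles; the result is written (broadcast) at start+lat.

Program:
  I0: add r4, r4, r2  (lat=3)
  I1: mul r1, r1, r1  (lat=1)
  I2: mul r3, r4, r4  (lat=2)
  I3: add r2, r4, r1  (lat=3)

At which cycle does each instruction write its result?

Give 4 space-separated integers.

I0 add r4: issue@1 deps=(None,None) exec_start@1 write@4
I1 mul r1: issue@2 deps=(None,None) exec_start@2 write@3
I2 mul r3: issue@3 deps=(0,0) exec_start@4 write@6
I3 add r2: issue@4 deps=(0,1) exec_start@4 write@7

Answer: 4 3 6 7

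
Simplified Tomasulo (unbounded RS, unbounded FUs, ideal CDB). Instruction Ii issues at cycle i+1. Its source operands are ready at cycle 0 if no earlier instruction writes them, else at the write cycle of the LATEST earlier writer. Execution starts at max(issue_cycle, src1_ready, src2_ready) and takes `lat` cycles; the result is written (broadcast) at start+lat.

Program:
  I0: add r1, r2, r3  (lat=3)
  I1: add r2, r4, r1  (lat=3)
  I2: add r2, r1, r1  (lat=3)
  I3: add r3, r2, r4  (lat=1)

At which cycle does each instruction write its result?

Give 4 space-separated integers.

Answer: 4 7 7 8

Derivation:
I0 add r1: issue@1 deps=(None,None) exec_start@1 write@4
I1 add r2: issue@2 deps=(None,0) exec_start@4 write@7
I2 add r2: issue@3 deps=(0,0) exec_start@4 write@7
I3 add r3: issue@4 deps=(2,None) exec_start@7 write@8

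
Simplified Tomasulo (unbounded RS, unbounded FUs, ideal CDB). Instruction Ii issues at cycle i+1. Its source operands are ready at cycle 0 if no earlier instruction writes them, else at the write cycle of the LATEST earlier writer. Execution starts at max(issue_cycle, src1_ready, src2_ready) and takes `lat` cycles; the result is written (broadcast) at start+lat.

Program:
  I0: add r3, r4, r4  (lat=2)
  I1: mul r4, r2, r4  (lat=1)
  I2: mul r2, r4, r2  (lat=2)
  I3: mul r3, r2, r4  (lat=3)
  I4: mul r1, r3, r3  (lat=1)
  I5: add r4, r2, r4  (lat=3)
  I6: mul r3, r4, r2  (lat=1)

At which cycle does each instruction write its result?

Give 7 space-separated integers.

I0 add r3: issue@1 deps=(None,None) exec_start@1 write@3
I1 mul r4: issue@2 deps=(None,None) exec_start@2 write@3
I2 mul r2: issue@3 deps=(1,None) exec_start@3 write@5
I3 mul r3: issue@4 deps=(2,1) exec_start@5 write@8
I4 mul r1: issue@5 deps=(3,3) exec_start@8 write@9
I5 add r4: issue@6 deps=(2,1) exec_start@6 write@9
I6 mul r3: issue@7 deps=(5,2) exec_start@9 write@10

Answer: 3 3 5 8 9 9 10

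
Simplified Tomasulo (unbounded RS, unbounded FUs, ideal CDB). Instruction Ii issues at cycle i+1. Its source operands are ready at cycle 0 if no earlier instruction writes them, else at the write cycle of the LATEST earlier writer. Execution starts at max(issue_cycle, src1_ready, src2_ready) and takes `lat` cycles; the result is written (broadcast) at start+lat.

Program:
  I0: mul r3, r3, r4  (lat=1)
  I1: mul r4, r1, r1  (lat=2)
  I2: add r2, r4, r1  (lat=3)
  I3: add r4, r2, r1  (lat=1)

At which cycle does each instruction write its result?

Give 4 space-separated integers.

Answer: 2 4 7 8

Derivation:
I0 mul r3: issue@1 deps=(None,None) exec_start@1 write@2
I1 mul r4: issue@2 deps=(None,None) exec_start@2 write@4
I2 add r2: issue@3 deps=(1,None) exec_start@4 write@7
I3 add r4: issue@4 deps=(2,None) exec_start@7 write@8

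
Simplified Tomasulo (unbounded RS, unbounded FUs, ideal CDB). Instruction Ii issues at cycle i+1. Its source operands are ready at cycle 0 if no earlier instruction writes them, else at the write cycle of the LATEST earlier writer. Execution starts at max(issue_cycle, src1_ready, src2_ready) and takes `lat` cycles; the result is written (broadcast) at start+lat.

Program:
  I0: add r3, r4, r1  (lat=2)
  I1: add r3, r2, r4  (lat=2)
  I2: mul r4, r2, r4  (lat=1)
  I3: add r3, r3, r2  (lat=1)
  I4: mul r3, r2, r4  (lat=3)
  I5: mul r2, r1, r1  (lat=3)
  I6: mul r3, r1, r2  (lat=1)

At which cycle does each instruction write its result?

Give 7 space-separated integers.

Answer: 3 4 4 5 8 9 10

Derivation:
I0 add r3: issue@1 deps=(None,None) exec_start@1 write@3
I1 add r3: issue@2 deps=(None,None) exec_start@2 write@4
I2 mul r4: issue@3 deps=(None,None) exec_start@3 write@4
I3 add r3: issue@4 deps=(1,None) exec_start@4 write@5
I4 mul r3: issue@5 deps=(None,2) exec_start@5 write@8
I5 mul r2: issue@6 deps=(None,None) exec_start@6 write@9
I6 mul r3: issue@7 deps=(None,5) exec_start@9 write@10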